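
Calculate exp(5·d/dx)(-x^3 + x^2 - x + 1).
- x^{3} - 14 x^{2} - 66 x - 104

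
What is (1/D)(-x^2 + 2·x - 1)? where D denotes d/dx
- \frac{x^{3}}{3} + x^{2} - x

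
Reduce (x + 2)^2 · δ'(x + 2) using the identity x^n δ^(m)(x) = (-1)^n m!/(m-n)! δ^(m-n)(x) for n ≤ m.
0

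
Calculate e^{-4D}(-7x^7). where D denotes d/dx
- 7 x^{7} + 196 x^{6} - 2352 x^{5} + 15680 x^{4} - 62720 x^{3} + 150528 x^{2} - 200704 x + 114688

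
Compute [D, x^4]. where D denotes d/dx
4 x^{3}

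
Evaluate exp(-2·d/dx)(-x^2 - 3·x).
- x^{2} + x + 2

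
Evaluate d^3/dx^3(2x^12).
2640 x^{9}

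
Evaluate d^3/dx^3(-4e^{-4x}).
256 e^{- 4 x}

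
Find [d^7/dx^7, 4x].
28\frac{d^{6}}{dx^{6}}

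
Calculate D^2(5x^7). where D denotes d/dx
210 x^{5}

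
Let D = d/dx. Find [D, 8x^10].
80 x^{9}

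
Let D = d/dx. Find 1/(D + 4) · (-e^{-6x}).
\frac{e^{- 6 x}}{2}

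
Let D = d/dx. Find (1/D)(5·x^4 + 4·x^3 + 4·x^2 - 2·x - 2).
x^{5} + x^{4} + \frac{4 x^{3}}{3} - x^{2} - 2 x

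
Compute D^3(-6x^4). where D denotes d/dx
- 144 x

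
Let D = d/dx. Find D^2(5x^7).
210 x^{5}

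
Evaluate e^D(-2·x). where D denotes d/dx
- 2 x - 2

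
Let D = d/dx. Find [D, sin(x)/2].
\frac{\cos{\left(x \right)}}{2}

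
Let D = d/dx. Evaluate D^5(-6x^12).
- 570240 x^{7}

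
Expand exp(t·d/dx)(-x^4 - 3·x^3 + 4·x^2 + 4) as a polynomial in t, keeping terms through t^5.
- t^{4} - t^{3} \left(4 x + 3\right) - t^{2} \left(6 x^{2} + 9 x - 4\right) - t x \left(4 x^{2} + 9 x - 8\right) - x^{4} - 3 x^{3} + 4 x^{2} + 4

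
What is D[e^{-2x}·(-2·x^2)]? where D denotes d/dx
4 x \left(x - 1\right) e^{- 2 x}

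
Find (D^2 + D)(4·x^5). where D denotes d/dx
20 x^{3} \left(x + 4\right)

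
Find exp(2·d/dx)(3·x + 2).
3 x + 8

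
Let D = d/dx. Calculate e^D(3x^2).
3 x^{2} + 6 x + 3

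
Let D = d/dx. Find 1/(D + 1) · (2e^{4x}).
\frac{2 e^{4 x}}{5}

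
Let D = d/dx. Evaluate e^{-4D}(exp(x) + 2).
e^{x - 4} + 2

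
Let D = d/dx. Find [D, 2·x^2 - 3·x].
4 x - 3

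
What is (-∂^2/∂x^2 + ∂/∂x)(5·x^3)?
15 x \left(x - 2\right)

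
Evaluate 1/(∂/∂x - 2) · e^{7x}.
\frac{e^{7 x}}{5}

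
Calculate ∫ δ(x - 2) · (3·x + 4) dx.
10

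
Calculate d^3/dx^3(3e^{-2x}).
- 24 e^{- 2 x}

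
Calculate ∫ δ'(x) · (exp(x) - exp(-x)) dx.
-2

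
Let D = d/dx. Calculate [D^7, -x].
-7D^{6}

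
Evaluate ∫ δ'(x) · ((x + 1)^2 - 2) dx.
-2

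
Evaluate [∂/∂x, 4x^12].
48 x^{11}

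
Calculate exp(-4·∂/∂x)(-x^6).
- x^{6} + 24 x^{5} - 240 x^{4} + 1280 x^{3} - 3840 x^{2} + 6144 x - 4096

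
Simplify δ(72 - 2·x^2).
\frac{\delta(x - 6) + \delta(x + 6)}{24}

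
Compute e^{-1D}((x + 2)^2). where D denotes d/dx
x^{2} + 2 x + 1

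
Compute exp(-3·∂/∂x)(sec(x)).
\sec{\left(x - 3 \right)}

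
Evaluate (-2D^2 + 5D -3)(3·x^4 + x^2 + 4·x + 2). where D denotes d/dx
- 9 x^{4} + 60 x^{3} - 75 x^{2} - 2 x + 10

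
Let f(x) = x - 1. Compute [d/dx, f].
1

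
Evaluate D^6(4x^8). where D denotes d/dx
80640 x^{2}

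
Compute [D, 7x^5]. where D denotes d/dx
35 x^{4}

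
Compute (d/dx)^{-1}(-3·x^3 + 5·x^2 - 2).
- \frac{3 x^{4}}{4} + \frac{5 x^{3}}{3} - 2 x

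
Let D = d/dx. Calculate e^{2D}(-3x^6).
- 3 x^{6} - 36 x^{5} - 180 x^{4} - 480 x^{3} - 720 x^{2} - 576 x - 192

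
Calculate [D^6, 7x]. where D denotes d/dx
42D^{5}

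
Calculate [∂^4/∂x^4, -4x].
-16\frac{d^{3}}{dx^{3}}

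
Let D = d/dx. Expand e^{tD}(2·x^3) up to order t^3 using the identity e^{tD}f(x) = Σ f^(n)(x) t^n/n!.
2 t^{3} + 6 t^{2} x + 6 t x^{2} + 2 x^{3}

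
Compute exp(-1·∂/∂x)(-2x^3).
- 2 x^{3} + 6 x^{2} - 6 x + 2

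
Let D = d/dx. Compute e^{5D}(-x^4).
- x^{4} - 20 x^{3} - 150 x^{2} - 500 x - 625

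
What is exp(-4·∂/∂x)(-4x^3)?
- 4 x^{3} + 48 x^{2} - 192 x + 256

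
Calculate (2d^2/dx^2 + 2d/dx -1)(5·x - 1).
11 - 5 x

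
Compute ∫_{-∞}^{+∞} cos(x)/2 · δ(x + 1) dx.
\frac{\cos{\left(1 \right)}}{2}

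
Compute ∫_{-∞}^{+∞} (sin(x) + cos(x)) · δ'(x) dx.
-1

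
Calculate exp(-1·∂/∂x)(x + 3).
x + 2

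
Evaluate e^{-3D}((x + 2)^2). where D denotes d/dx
x^{2} - 2 x + 1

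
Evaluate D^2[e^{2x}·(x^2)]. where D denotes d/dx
\left(4 x^{2} + 8 x + 2\right) e^{2 x}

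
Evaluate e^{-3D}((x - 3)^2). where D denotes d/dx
x^{2} - 12 x + 36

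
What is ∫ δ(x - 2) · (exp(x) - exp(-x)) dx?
2 \sinh{\left(2 \right)}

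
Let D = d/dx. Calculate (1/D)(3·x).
\frac{3 x^{2}}{2}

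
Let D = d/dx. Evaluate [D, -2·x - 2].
-2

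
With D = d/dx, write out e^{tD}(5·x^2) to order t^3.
5 t^{2} + 10 t x + 5 x^{2}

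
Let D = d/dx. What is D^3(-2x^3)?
-12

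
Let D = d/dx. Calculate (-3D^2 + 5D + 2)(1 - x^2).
- 2 x^{2} - 10 x + 8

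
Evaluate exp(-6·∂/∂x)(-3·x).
18 - 3 x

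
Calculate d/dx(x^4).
4 x^{3}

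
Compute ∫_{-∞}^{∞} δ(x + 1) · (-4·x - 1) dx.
3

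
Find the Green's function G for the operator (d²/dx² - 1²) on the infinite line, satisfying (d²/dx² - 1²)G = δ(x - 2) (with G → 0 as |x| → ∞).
-\frac{e^{-|x - 2|}}{2}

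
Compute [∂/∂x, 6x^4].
24 x^{3}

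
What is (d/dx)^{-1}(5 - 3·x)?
- \frac{3 x^{2}}{2} + 5 x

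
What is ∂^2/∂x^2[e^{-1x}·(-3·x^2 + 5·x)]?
\left(- 3 x^{2} + 17 x - 16\right) e^{- x}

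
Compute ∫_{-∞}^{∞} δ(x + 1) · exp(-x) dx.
e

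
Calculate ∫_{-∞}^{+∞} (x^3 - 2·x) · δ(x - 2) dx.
4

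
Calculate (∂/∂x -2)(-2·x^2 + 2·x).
4 x^{2} - 8 x + 2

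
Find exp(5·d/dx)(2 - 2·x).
- 2 x - 8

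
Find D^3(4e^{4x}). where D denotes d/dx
256 e^{4 x}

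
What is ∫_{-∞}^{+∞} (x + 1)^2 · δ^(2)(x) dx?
2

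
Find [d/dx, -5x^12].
- 60 x^{11}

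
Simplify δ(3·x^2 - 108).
\frac{\delta(x - 6) + \delta(x + 6)}{36}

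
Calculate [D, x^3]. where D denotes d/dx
3 x^{2}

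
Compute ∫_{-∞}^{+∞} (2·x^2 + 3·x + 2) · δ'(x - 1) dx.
-7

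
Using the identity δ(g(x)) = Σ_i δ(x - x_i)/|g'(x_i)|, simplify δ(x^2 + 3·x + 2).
\frac{\delta(x + 1) + \delta(x + 2)}{1}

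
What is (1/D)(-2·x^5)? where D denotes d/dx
- \frac{x^{6}}{3}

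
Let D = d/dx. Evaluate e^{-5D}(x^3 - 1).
x^{3} - 15 x^{2} + 75 x - 126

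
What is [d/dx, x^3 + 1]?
3 x^{2}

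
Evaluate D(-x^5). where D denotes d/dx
- 5 x^{4}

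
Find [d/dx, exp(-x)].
- e^{- x}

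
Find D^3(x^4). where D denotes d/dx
24 x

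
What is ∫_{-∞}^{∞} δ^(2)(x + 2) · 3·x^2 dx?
6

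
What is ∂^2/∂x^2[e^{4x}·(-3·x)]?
\left(- 48 x - 24\right) e^{4 x}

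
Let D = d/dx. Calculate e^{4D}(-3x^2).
- 3 x^{2} - 24 x - 48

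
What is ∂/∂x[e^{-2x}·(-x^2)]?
2 x \left(x - 1\right) e^{- 2 x}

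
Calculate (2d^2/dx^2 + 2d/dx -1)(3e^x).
9 e^{x}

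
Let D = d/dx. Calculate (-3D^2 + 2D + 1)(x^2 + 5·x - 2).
x^{2} + 9 x + 2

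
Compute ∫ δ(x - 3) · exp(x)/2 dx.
\frac{e^{3}}{2}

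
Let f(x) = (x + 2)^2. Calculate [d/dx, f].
2 x + 4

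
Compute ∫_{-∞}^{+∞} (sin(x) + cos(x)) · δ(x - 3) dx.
\cos{\left(3 \right)} + \sin{\left(3 \right)}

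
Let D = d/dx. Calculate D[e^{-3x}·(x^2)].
x \left(2 - 3 x\right) e^{- 3 x}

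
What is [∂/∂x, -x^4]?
- 4 x^{3}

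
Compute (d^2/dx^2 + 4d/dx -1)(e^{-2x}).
- 5 e^{- 2 x}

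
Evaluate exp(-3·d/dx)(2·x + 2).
2 x - 4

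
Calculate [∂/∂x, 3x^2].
6 x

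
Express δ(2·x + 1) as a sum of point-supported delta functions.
\frac{\delta(x + 1/2)}{2}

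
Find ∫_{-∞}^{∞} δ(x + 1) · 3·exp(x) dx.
\frac{3}{e}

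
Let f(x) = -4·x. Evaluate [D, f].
-4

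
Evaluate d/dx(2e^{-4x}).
- 8 e^{- 4 x}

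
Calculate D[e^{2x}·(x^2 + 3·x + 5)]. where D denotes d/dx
\left(2 x^{2} + 8 x + 13\right) e^{2 x}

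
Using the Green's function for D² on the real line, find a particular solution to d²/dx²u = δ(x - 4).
\frac{|x - 4|}{2}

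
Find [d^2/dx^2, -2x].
-4\frac{d}{dx}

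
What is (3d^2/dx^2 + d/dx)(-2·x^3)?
6 x \left(- x - 6\right)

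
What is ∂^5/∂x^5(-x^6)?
- 720 x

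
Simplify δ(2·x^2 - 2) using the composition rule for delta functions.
\frac{\delta(x - 1) + \delta(x + 1)}{4}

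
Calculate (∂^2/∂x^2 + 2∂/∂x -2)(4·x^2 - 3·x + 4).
- 8 x^{2} + 22 x - 6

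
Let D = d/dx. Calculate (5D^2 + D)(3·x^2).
6 x + 30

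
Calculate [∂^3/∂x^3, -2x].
-6\frac{d^{2}}{dx^{2}}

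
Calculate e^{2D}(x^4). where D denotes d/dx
x^{4} + 8 x^{3} + 24 x^{2} + 32 x + 16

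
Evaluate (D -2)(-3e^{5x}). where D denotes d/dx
- 9 e^{5 x}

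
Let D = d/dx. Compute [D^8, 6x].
48D^{7}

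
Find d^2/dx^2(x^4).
12 x^{2}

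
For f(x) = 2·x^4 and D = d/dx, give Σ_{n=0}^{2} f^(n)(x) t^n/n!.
2 x^{2} \left(6 t^{2} + 4 t x + x^{2}\right)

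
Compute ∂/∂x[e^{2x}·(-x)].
\left(- 2 x - 1\right) e^{2 x}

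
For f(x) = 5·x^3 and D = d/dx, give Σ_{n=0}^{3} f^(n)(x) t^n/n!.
5 t^{3} + 15 t^{2} x + 15 t x^{2} + 5 x^{3}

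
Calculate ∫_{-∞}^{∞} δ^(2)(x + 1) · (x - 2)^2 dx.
2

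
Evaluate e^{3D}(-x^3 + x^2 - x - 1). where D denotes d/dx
- x^{3} - 8 x^{2} - 22 x - 22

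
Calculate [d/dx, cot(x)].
- \frac{1}{\sin^{2}{\left(x \right)}}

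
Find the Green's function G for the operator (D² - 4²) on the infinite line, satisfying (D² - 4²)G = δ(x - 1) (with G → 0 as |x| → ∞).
-\frac{e^{-4|x - 1|}}{8}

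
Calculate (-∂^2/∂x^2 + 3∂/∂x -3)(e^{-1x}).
- 7 e^{- x}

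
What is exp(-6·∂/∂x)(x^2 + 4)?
x^{2} - 12 x + 40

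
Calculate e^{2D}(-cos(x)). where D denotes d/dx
- \cos{\left(x + 2 \right)}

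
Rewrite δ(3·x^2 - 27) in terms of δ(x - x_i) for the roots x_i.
\frac{\delta(x - 3) + \delta(x + 3)}{18}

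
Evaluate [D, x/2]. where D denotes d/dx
\frac{1}{2}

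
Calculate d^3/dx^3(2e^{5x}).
250 e^{5 x}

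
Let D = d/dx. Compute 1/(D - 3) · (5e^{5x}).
\frac{5 e^{5 x}}{2}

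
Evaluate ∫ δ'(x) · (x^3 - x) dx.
1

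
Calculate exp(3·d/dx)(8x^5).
8 x^{5} + 120 x^{4} + 720 x^{3} + 2160 x^{2} + 3240 x + 1944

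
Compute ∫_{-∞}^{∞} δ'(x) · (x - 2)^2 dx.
4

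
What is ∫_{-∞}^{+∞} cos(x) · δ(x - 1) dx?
\cos{\left(1 \right)}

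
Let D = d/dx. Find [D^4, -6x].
-24D^{3}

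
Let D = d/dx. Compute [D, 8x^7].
56 x^{6}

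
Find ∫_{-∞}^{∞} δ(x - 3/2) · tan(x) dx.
\tan{\left(\frac{3}{2} \right)}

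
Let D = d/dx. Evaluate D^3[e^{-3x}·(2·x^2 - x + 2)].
9 \left(- 6 x^{2} + 15 x - 13\right) e^{- 3 x}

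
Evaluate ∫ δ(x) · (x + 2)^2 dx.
4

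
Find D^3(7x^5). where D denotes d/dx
420 x^{2}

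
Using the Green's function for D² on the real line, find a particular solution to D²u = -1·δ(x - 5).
-\frac{|x - 5|}{2}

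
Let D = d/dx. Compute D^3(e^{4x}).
64 e^{4 x}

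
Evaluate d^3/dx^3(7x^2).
0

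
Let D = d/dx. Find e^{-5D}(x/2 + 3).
\frac{x}{2} + \frac{1}{2}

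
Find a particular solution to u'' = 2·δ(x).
|x|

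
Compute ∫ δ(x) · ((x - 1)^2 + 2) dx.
3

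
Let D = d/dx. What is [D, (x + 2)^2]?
2 x + 4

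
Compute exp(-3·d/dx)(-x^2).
- x^{2} + 6 x - 9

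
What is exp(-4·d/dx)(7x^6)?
7 x^{6} - 168 x^{5} + 1680 x^{4} - 8960 x^{3} + 26880 x^{2} - 43008 x + 28672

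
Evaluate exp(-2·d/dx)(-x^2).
- x^{2} + 4 x - 4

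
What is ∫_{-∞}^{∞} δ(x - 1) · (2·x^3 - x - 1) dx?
0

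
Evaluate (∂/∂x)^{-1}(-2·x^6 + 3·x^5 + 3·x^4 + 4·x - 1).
- \frac{2 x^{7}}{7} + \frac{x^{6}}{2} + \frac{3 x^{5}}{5} + 2 x^{2} - x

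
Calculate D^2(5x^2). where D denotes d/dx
10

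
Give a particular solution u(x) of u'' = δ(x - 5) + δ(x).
\frac{|x - 5|}{2} + \frac{|x|}{2}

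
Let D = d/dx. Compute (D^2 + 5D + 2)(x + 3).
2 x + 11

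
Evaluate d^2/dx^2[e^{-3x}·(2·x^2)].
2 \left(9 x^{2} - 12 x + 2\right) e^{- 3 x}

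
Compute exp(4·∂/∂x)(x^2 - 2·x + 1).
x^{2} + 6 x + 9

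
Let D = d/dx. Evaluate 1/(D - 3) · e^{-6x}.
- \frac{e^{- 6 x}}{9}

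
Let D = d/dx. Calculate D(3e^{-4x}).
- 12 e^{- 4 x}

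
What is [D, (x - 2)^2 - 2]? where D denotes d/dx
2 x - 4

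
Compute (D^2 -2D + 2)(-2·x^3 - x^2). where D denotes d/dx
- 4 x^{3} + 10 x^{2} - 8 x - 2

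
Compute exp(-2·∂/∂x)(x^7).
x^{7} - 14 x^{6} + 84 x^{5} - 280 x^{4} + 560 x^{3} - 672 x^{2} + 448 x - 128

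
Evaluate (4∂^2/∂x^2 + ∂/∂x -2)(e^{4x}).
66 e^{4 x}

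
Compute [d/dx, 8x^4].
32 x^{3}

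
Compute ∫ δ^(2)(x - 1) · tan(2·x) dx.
\frac{8 \tan{\left(2 \right)}}{\cos^{2}{\left(2 \right)}}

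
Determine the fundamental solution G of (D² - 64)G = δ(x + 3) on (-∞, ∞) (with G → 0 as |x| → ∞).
-\frac{e^{-8|x + 3|}}{16}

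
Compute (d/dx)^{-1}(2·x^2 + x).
\frac{2 x^{3}}{3} + \frac{x^{2}}{2}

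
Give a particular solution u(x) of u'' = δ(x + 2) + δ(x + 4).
\frac{|x + 2|}{2} + \frac{|x + 4|}{2}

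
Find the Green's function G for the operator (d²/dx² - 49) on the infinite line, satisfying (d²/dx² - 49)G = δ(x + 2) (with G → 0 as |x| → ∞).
-\frac{e^{-7|x + 2|}}{14}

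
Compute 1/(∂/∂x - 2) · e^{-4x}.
- \frac{e^{- 4 x}}{6}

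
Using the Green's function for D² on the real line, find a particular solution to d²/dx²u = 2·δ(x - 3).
|x - 3|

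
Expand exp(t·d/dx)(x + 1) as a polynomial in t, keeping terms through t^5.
t + x + 1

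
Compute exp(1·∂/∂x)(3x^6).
3 x^{6} + 18 x^{5} + 45 x^{4} + 60 x^{3} + 45 x^{2} + 18 x + 3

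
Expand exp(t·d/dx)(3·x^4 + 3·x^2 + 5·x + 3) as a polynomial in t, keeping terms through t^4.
3 t^{4} + 12 t^{3} x + t^{2} \left(18 x^{2} + 3\right) + t \left(12 x^{3} + 6 x + 5\right) + 3 x^{4} + 3 x^{2} + 5 x + 3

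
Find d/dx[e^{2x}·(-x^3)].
x^{2} \left(- 2 x - 3\right) e^{2 x}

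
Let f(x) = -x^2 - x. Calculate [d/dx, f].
- 2 x - 1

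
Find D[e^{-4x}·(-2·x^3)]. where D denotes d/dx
x^{2} \left(8 x - 6\right) e^{- 4 x}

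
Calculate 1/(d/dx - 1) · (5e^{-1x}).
- \frac{5 e^{- x}}{2}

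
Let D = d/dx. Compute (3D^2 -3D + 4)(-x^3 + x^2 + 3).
- 4 x^{3} + 13 x^{2} - 24 x + 18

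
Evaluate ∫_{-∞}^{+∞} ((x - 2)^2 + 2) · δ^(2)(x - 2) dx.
2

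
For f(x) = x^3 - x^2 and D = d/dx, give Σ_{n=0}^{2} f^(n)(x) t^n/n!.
t^{2} \left(3 x - 1\right) + t x \left(3 x - 2\right) + x^{3} - x^{2}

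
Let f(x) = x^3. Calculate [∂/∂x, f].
3 x^{2}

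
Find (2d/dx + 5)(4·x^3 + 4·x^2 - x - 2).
20 x^{3} + 44 x^{2} + 11 x - 12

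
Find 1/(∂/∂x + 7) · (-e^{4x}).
- \frac{e^{4 x}}{11}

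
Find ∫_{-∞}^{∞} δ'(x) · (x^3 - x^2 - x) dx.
1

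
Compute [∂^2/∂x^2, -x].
-2\frac{d}{dx}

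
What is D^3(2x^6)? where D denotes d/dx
240 x^{3}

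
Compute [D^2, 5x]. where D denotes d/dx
10D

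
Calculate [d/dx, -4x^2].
- 8 x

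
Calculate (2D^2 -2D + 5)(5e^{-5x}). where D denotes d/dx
325 e^{- 5 x}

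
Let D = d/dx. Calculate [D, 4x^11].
44 x^{10}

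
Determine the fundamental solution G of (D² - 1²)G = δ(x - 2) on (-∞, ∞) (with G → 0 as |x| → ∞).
-\frac{e^{-|x - 2|}}{2}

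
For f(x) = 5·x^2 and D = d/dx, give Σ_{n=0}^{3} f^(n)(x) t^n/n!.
5 t^{2} + 10 t x + 5 x^{2}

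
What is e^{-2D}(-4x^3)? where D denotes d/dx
- 4 x^{3} + 24 x^{2} - 48 x + 32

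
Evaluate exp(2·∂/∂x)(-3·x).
- 3 x - 6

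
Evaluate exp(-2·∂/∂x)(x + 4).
x + 2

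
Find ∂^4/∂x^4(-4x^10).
- 20160 x^{6}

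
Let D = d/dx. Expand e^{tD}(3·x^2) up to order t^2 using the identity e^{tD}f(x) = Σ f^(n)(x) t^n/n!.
3 t^{2} + 6 t x + 3 x^{2}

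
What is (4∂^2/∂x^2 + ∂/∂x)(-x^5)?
5 x^{3} \left(- x - 16\right)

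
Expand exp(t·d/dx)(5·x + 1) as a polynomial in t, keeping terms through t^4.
5 t + 5 x + 1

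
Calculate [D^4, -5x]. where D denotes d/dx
-20D^{3}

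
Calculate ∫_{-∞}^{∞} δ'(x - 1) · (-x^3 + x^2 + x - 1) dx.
0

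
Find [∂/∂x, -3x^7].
- 21 x^{6}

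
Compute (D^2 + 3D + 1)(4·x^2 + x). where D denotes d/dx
4 x^{2} + 25 x + 11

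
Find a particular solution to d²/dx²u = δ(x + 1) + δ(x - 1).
\frac{|x + 1|}{2} + \frac{|x - 1|}{2}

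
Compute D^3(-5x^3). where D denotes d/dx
-30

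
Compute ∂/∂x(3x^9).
27 x^{8}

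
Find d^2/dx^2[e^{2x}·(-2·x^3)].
- 4 x \left(2 x^{2} + 6 x + 3\right) e^{2 x}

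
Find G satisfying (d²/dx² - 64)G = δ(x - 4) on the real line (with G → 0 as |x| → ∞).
-\frac{e^{-8|x - 4|}}{16}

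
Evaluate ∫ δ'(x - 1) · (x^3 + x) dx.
-4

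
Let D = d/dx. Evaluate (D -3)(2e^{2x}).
- 2 e^{2 x}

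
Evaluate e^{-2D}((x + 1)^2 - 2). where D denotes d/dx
x^{2} - 2 x - 1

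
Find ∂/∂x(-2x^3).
- 6 x^{2}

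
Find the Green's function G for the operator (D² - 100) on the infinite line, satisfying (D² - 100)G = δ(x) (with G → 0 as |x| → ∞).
-\frac{e^{-10|x|}}{20}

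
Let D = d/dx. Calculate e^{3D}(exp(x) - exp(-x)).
2 \sinh{\left(x + 3 \right)}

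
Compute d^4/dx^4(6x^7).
5040 x^{3}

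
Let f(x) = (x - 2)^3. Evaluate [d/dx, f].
3 \left(x - 2\right)^{2}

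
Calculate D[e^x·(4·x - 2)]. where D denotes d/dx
\left(4 x + 2\right) e^{x}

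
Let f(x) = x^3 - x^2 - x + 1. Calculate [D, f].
3 x^{2} - 2 x - 1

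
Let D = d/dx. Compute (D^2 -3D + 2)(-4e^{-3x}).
- 80 e^{- 3 x}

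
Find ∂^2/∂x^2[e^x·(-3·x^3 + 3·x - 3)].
3 \left(- x^{3} - 6 x^{2} - 5 x + 1\right) e^{x}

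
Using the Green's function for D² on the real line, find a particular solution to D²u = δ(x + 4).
\frac{|x + 4|}{2}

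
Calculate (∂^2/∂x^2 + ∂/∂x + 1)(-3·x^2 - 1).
- 3 x^{2} - 6 x - 7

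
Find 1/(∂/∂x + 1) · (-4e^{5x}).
- \frac{2 e^{5 x}}{3}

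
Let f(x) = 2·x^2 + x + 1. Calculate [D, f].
4 x + 1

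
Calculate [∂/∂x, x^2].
2 x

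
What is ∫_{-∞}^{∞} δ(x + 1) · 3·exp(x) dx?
\frac{3}{e}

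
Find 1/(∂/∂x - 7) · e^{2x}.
- \frac{e^{2 x}}{5}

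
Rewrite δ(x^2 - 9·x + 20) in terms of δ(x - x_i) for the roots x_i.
\frac{\delta(x - 4) + \delta(x - 5)}{1}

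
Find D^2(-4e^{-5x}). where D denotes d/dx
- 100 e^{- 5 x}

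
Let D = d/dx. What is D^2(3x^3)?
18 x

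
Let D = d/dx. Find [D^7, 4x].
28D^{6}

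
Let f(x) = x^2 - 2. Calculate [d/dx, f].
2 x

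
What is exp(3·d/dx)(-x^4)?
- x^{4} - 12 x^{3} - 54 x^{2} - 108 x - 81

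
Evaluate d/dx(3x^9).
27 x^{8}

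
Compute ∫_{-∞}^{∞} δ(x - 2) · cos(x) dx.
\cos{\left(2 \right)}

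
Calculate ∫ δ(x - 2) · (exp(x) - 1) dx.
-1 + e^{2}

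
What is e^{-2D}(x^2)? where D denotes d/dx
x^{2} - 4 x + 4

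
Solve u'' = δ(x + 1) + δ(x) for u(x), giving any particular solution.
\frac{|x + 1|}{2} + \frac{|x|}{2}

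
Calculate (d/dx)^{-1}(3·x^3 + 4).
\frac{3 x^{4}}{4} + 4 x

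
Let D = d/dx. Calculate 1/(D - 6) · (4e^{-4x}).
- \frac{2 e^{- 4 x}}{5}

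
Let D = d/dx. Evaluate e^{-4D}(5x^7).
5 x^{7} - 140 x^{6} + 1680 x^{5} - 11200 x^{4} + 44800 x^{3} - 107520 x^{2} + 143360 x - 81920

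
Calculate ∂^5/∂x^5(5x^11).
277200 x^{6}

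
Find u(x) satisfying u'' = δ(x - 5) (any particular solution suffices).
\frac{|x - 5|}{2}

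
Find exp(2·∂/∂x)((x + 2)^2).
x^{2} + 8 x + 16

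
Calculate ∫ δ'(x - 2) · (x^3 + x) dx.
-13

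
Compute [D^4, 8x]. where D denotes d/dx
32D^{3}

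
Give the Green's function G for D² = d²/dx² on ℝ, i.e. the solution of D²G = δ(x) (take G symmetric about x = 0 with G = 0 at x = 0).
\frac{|x|}{2}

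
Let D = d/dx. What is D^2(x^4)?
12 x^{2}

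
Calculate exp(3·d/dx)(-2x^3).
- 2 x^{3} - 18 x^{2} - 54 x - 54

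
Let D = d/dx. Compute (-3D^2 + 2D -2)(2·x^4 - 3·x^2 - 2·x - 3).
- 4 x^{4} + 16 x^{3} - 66 x^{2} - 8 x + 20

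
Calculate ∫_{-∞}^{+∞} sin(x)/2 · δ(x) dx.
0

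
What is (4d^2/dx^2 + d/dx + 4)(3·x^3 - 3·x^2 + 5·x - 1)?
12 x^{3} - 3 x^{2} + 86 x - 23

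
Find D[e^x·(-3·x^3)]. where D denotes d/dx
3 x^{2} \left(- x - 3\right) e^{x}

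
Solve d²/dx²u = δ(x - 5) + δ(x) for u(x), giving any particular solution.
\frac{|x - 5|}{2} + \frac{|x|}{2}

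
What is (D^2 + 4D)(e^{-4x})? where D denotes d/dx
0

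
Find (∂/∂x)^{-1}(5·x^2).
\frac{5 x^{3}}{3}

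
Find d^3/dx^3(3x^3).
18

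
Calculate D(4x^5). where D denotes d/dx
20 x^{4}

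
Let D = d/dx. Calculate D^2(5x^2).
10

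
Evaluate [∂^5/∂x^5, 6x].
30\frac{d^{4}}{dx^{4}}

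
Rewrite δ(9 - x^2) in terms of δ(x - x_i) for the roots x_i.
\frac{\delta(x - 3) + \delta(x + 3)}{6}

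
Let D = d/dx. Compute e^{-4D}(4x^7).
4 x^{7} - 112 x^{6} + 1344 x^{5} - 8960 x^{4} + 35840 x^{3} - 86016 x^{2} + 114688 x - 65536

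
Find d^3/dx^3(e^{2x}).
8 e^{2 x}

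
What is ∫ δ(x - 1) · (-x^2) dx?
-1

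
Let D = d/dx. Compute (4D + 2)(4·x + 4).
8 x + 24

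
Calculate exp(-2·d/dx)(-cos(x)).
- \cos{\left(x - 2 \right)}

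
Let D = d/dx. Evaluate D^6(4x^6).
2880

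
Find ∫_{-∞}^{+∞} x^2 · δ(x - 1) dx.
1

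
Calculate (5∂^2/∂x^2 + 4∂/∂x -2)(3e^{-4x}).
186 e^{- 4 x}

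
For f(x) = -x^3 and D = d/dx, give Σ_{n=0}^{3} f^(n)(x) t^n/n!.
- t^{3} - 3 t^{2} x - 3 t x^{2} - x^{3}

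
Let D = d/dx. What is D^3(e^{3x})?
27 e^{3 x}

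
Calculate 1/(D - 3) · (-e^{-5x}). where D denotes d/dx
\frac{e^{- 5 x}}{8}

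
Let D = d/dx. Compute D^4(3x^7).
2520 x^{3}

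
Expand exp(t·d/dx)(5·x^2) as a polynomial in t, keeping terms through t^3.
5 t^{2} + 10 t x + 5 x^{2}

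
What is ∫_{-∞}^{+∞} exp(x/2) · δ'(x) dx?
- \frac{1}{2}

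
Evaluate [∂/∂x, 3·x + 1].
3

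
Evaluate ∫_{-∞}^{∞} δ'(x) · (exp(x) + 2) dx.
-1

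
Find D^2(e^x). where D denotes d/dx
e^{x}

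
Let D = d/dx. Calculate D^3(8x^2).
0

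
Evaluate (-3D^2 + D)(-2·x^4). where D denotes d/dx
8 x^{2} \left(9 - x\right)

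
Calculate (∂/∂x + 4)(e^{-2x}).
2 e^{- 2 x}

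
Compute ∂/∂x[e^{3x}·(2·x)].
\left(6 x + 2\right) e^{3 x}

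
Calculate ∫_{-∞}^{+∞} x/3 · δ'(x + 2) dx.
- \frac{1}{3}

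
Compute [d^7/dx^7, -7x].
-49\frac{d^{6}}{dx^{6}}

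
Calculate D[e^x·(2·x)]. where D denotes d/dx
2 \left(x + 1\right) e^{x}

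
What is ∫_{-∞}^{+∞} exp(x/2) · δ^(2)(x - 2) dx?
\frac{e}{4}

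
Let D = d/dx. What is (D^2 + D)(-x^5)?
5 x^{3} \left(- x - 4\right)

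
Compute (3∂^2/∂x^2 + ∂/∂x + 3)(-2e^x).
- 14 e^{x}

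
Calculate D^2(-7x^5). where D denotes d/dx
- 140 x^{3}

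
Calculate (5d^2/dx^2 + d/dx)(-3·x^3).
9 x \left(- x - 10\right)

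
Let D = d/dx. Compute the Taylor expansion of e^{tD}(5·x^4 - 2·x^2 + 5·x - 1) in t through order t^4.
5 t^{4} + 20 t^{3} x + t^{2} \left(30 x^{2} - 2\right) + t \left(20 x^{3} - 4 x + 5\right) + 5 x^{4} - 2 x^{2} + 5 x - 1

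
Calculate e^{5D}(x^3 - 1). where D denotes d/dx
x^{3} + 15 x^{2} + 75 x + 124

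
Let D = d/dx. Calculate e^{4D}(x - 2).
x + 2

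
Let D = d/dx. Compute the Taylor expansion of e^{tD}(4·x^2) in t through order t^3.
4 t^{2} + 8 t x + 4 x^{2}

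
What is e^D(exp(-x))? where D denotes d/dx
e^{- x - 1}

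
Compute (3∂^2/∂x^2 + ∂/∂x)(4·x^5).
20 x^{3} \left(x + 12\right)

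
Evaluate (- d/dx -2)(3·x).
- 6 x - 3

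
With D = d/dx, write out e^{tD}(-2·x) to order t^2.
- 2 t - 2 x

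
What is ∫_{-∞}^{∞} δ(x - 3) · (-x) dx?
-3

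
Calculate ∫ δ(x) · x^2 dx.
0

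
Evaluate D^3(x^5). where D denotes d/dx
60 x^{2}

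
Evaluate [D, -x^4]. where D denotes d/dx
- 4 x^{3}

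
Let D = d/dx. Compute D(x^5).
5 x^{4}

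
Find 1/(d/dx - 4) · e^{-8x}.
- \frac{e^{- 8 x}}{12}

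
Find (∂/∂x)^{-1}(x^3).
\frac{x^{4}}{4}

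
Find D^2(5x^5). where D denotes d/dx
100 x^{3}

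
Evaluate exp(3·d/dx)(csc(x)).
\csc{\left(x + 3 \right)}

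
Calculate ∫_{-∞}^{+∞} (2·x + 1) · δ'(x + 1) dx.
-2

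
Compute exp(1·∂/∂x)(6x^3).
6 x^{3} + 18 x^{2} + 18 x + 6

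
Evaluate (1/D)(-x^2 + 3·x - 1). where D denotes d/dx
- \frac{x^{3}}{3} + \frac{3 x^{2}}{2} - x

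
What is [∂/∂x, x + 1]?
1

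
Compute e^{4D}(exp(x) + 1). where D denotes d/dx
e^{x + 4} + 1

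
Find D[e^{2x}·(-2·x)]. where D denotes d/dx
\left(- 4 x - 2\right) e^{2 x}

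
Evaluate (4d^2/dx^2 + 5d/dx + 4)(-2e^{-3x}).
- 50 e^{- 3 x}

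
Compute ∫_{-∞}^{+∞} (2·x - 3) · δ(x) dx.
-3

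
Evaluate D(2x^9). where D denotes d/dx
18 x^{8}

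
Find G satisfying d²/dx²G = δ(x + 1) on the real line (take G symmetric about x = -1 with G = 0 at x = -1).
\frac{|x + 1|}{2}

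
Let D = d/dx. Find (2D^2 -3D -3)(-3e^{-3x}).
- 72 e^{- 3 x}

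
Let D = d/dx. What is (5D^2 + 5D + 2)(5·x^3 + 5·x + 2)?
10 x^{3} + 75 x^{2} + 160 x + 29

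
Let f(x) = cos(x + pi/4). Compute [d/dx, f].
- \sin{\left(x + \frac{\pi}{4} \right)}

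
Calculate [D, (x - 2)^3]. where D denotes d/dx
3 \left(x - 2\right)^{2}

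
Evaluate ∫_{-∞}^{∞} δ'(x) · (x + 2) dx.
-1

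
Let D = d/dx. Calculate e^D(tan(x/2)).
\tan{\left(\frac{x}{2} + \frac{1}{2} \right)}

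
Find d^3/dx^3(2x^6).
240 x^{3}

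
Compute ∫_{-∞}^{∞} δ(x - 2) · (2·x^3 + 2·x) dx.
20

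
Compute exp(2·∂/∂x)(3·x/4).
\frac{3 x}{4} + \frac{3}{2}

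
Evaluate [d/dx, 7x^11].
77 x^{10}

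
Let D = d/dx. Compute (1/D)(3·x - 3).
\frac{3 x^{2}}{2} - 3 x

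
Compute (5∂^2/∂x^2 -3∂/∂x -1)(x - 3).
- x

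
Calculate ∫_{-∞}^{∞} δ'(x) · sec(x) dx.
0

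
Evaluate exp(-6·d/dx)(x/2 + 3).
\frac{x}{2}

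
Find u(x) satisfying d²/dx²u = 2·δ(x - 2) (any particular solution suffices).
|x - 2|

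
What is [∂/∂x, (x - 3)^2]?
2 x - 6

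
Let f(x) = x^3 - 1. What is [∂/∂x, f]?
3 x^{2}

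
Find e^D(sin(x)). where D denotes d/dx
\sin{\left(x + 1 \right)}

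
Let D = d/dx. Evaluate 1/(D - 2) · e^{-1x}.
- \frac{e^{- x}}{3}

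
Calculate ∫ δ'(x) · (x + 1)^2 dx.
-2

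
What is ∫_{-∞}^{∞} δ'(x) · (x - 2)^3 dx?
-12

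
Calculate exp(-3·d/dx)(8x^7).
8 x^{7} - 168 x^{6} + 1512 x^{5} - 7560 x^{4} + 22680 x^{3} - 40824 x^{2} + 40824 x - 17496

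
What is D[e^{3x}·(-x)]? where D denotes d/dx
\left(- 3 x - 1\right) e^{3 x}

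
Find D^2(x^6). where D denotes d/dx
30 x^{4}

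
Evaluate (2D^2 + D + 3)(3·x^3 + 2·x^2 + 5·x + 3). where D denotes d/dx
9 x^{3} + 15 x^{2} + 55 x + 22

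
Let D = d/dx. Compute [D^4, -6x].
-24D^{3}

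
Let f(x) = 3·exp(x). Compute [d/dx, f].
3 e^{x}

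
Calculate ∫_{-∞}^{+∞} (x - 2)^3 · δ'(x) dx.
-12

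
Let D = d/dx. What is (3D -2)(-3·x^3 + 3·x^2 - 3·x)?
6 x^{3} - 33 x^{2} + 24 x - 9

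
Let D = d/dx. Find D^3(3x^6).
360 x^{3}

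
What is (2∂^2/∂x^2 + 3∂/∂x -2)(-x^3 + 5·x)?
2 x^{3} - 9 x^{2} - 22 x + 15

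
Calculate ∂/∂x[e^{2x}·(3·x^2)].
6 x \left(x + 1\right) e^{2 x}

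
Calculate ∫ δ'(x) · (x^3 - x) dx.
1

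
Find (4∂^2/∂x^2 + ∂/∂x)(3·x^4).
12 x^{2} \left(x + 12\right)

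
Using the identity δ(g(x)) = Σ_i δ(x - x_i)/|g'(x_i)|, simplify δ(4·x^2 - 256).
\frac{\delta(x - 8) + \delta(x + 8)}{64}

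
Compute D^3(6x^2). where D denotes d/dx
0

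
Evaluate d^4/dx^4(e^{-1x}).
e^{- x}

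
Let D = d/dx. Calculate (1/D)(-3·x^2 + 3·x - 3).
- x^{3} + \frac{3 x^{2}}{2} - 3 x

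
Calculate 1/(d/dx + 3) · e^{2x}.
\frac{e^{2 x}}{5}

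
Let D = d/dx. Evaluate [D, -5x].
-5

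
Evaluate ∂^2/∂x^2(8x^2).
16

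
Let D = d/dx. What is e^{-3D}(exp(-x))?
e^{3 - x}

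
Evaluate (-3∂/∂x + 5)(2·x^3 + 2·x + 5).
10 x^{3} - 18 x^{2} + 10 x + 19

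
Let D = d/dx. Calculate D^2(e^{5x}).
25 e^{5 x}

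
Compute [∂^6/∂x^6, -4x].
-24\frac{d^{5}}{dx^{5}}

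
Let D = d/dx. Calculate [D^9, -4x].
-36D^{8}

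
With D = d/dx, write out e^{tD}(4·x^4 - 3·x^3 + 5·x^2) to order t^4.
4 t^{4} + t^{3} \left(16 x - 3\right) + t^{2} \left(24 x^{2} - 9 x + 5\right) + t x \left(16 x^{2} - 9 x + 10\right) + 4 x^{4} - 3 x^{3} + 5 x^{2}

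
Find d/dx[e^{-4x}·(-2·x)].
2 \left(4 x - 1\right) e^{- 4 x}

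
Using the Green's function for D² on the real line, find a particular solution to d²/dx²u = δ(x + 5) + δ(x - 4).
\frac{|x + 5|}{2} + \frac{|x - 4|}{2}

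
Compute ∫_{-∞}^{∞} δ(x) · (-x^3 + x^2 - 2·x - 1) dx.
-1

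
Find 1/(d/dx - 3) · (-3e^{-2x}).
\frac{3 e^{- 2 x}}{5}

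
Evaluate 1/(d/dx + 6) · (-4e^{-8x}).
2 e^{- 8 x}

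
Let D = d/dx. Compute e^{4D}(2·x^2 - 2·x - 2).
2 x^{2} + 14 x + 22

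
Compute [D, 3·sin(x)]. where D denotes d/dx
3 \cos{\left(x \right)}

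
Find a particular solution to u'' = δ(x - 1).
\frac{|x - 1|}{2}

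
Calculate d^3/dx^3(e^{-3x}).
- 27 e^{- 3 x}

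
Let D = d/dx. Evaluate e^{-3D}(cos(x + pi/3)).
\cos{\left(x - 3 + \frac{\pi}{3} \right)}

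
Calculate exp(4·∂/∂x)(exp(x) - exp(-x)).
2 \sinh{\left(x + 4 \right)}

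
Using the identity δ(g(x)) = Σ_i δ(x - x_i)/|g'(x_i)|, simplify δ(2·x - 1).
\frac{\delta(x - 1/2)}{2}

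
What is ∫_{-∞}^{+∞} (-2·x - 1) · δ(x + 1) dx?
1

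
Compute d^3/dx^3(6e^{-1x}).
- 6 e^{- x}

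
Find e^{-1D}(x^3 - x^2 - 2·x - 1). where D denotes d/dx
x^{3} - 4 x^{2} + 3 x - 1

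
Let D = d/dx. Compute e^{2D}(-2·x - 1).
- 2 x - 5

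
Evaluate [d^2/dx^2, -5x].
-10\frac{d}{dx}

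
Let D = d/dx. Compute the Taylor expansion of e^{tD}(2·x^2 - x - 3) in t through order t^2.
2 t^{2} + t \left(4 x - 1\right) + 2 x^{2} - x - 3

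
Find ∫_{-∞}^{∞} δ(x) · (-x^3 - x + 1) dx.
1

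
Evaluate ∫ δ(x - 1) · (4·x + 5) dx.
9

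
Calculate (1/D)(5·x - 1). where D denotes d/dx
\frac{5 x^{2}}{2} - x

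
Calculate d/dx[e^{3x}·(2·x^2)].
2 x \left(3 x + 2\right) e^{3 x}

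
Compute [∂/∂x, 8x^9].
72 x^{8}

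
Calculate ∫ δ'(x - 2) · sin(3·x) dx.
- 3 \cos{\left(6 \right)}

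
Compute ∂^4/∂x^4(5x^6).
1800 x^{2}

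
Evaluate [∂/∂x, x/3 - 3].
\frac{1}{3}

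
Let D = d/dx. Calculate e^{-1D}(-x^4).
- x^{4} + 4 x^{3} - 6 x^{2} + 4 x - 1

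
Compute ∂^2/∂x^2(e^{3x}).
9 e^{3 x}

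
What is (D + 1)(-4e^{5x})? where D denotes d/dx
- 24 e^{5 x}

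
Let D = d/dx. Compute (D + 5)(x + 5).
5 x + 26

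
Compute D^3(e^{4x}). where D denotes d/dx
64 e^{4 x}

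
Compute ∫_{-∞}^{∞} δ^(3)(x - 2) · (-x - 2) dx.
0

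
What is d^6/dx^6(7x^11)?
2328480 x^{5}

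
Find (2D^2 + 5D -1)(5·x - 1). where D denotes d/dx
26 - 5 x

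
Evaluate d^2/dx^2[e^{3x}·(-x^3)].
- 3 x \left(3 x^{2} + 6 x + 2\right) e^{3 x}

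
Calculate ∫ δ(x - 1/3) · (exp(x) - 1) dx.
-1 + e^{\frac{1}{3}}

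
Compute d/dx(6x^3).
18 x^{2}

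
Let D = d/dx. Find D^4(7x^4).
168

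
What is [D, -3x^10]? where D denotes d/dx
- 30 x^{9}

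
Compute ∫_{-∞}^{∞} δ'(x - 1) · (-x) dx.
1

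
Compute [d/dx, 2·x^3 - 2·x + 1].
6 x^{2} - 2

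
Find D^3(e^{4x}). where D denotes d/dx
64 e^{4 x}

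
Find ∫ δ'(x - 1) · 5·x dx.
-5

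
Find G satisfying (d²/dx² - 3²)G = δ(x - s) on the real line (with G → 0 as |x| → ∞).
-\frac{e^{-3|x-s|}}{6}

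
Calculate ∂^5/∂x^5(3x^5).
360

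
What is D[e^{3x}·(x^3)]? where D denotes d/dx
3 x^{2} \left(x + 1\right) e^{3 x}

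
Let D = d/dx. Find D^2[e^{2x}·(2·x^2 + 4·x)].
\left(8 x^{2} + 32 x + 20\right) e^{2 x}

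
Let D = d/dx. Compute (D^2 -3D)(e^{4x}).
4 e^{4 x}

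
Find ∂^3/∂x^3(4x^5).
240 x^{2}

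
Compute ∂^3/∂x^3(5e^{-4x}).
- 320 e^{- 4 x}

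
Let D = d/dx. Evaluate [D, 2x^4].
8 x^{3}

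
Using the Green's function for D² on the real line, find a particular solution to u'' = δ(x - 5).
\frac{|x - 5|}{2}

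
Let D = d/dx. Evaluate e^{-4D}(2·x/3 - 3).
\frac{2 x}{3} - \frac{17}{3}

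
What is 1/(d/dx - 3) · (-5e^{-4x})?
\frac{5 e^{- 4 x}}{7}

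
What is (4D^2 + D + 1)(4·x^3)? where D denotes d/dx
4 x \left(x^{2} + 3 x + 24\right)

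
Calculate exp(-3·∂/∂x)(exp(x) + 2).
e^{x - 3} + 2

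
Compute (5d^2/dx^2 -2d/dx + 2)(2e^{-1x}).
18 e^{- x}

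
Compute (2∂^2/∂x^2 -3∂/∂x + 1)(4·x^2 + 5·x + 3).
4 x^{2} - 19 x + 4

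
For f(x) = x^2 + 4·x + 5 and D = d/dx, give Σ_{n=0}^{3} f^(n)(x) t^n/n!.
t^{2} + 2 t \left(x + 2\right) + x^{2} + 4 x + 5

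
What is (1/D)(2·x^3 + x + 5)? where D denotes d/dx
\frac{x^{4}}{2} + \frac{x^{2}}{2} + 5 x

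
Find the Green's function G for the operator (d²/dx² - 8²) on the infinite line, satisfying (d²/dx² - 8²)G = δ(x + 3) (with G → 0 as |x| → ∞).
-\frac{e^{-8|x + 3|}}{16}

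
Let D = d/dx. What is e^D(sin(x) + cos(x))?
\sqrt{2} \sin{\left(x + \frac{\pi}{4} + 1 \right)}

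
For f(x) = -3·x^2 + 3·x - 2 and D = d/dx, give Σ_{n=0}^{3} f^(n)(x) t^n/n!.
- 3 t^{2} - 3 t \left(2 x - 1\right) - 3 x^{2} + 3 x - 2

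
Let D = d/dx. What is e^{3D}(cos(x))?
\cos{\left(x + 3 \right)}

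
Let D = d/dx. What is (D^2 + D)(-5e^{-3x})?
- 30 e^{- 3 x}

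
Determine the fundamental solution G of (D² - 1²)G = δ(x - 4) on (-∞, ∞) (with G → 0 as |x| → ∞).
-\frac{e^{-|x - 4|}}{2}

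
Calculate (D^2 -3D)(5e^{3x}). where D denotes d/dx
0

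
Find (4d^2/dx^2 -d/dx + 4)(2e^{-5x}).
218 e^{- 5 x}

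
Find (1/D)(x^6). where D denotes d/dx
\frac{x^{7}}{7}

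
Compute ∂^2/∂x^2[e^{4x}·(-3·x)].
\left(- 48 x - 24\right) e^{4 x}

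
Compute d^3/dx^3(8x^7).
1680 x^{4}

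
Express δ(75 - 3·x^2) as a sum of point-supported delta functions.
\frac{\delta(x - 5) + \delta(x + 5)}{30}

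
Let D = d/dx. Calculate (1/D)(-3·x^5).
- \frac{x^{6}}{2}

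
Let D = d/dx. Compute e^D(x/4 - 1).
\frac{x}{4} - \frac{3}{4}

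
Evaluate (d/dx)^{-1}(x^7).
\frac{x^{8}}{8}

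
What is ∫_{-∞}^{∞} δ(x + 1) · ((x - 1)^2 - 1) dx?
3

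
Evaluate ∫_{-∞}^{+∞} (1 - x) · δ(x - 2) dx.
-1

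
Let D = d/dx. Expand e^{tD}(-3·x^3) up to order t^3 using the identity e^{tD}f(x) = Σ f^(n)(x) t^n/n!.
- 3 t^{3} - 9 t^{2} x - 9 t x^{2} - 3 x^{3}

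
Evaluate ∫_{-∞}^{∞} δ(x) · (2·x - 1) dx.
-1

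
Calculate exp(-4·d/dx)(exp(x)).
e^{x - 4}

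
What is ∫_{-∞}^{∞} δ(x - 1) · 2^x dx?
2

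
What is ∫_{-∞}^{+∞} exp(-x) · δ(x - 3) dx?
e^{-3}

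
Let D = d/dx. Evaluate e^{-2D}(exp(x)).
e^{x - 2}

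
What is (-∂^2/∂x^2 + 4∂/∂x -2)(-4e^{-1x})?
28 e^{- x}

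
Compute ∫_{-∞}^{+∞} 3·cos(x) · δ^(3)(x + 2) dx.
3 \sin{\left(2 \right)}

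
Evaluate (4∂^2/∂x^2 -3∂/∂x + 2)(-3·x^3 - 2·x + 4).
- 6 x^{3} + 27 x^{2} - 76 x + 14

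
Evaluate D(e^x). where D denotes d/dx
e^{x}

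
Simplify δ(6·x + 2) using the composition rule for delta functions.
\frac{\delta(x + 1/3)}{6}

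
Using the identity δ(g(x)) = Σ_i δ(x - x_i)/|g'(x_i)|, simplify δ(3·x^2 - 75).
\frac{\delta(x - 5) + \delta(x + 5)}{30}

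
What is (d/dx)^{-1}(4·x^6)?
\frac{4 x^{7}}{7}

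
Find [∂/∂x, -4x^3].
- 12 x^{2}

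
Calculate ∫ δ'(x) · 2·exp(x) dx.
-2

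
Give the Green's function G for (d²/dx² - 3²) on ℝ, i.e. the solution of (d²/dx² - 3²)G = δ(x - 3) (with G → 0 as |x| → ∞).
-\frac{e^{-3|x - 3|}}{6}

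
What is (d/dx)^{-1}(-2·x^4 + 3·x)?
- \frac{2 x^{5}}{5} + \frac{3 x^{2}}{2}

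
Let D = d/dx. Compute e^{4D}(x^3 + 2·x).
x^{3} + 12 x^{2} + 50 x + 72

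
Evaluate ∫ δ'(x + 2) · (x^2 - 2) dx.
4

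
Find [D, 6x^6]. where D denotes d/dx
36 x^{5}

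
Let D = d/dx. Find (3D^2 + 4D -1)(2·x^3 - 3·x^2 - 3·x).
- 2 x^{3} + 27 x^{2} + 15 x - 30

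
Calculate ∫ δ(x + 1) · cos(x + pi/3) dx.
\sin{\left(\frac{\pi}{6} + 1 \right)}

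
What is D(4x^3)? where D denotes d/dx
12 x^{2}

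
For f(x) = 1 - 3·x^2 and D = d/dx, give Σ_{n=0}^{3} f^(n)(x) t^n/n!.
- 3 t^{2} - 6 t x - 3 x^{2} + 1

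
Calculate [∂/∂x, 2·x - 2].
2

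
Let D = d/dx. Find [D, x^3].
3 x^{2}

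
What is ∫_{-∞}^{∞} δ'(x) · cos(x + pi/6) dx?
\frac{1}{2}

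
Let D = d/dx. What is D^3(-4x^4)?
- 96 x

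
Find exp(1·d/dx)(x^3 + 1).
x^{3} + 3 x^{2} + 3 x + 2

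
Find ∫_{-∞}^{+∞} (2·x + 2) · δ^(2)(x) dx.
0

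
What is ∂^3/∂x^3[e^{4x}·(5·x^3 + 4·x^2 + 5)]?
\left(320 x^{3} + 976 x^{2} + 744 x + 446\right) e^{4 x}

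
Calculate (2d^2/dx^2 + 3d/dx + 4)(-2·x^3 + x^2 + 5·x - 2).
- 8 x^{3} - 14 x^{2} + 2 x + 11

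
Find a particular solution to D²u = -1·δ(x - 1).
-\frac{|x - 1|}{2}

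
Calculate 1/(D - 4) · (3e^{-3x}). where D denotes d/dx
- \frac{3 e^{- 3 x}}{7}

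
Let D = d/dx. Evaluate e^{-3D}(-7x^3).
- 7 x^{3} + 63 x^{2} - 189 x + 189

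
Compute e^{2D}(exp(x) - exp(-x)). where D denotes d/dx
2 \sinh{\left(x + 2 \right)}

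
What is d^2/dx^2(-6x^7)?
- 252 x^{5}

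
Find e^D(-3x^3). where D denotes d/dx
- 3 x^{3} - 9 x^{2} - 9 x - 3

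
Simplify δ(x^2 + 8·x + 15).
\frac{\delta(x + 5) + \delta(x + 3)}{2}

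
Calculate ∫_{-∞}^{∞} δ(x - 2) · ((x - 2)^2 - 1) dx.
-1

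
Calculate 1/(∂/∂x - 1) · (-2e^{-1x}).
e^{- x}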